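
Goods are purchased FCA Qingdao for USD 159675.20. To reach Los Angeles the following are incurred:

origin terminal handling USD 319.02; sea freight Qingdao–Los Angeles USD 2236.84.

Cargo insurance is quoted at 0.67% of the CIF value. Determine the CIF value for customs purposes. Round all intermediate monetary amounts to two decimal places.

CIF value: USD 163325.34

Let C be the CIF value. C = FCA price + pre-shipment costs + freight + 0.67% × C
C − 0.67% × C = 159675.20 + 319.02 + 2236.84
0.9933 × C = 162231.06
C = 162231.06 / 0.9933 = 163325.34
Insurance premium = 0.67% × 163325.34 = 1094.28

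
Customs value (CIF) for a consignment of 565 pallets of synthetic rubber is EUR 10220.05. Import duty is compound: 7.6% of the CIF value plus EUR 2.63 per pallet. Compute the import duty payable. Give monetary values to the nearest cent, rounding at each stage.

Import duty: EUR 2262.67

Ad valorem component: 10220.05 × 7.6% = 776.72
Specific component: 565 × 2.63 = 1485.95
Import duty = 776.72 + 1485.95 = 2262.67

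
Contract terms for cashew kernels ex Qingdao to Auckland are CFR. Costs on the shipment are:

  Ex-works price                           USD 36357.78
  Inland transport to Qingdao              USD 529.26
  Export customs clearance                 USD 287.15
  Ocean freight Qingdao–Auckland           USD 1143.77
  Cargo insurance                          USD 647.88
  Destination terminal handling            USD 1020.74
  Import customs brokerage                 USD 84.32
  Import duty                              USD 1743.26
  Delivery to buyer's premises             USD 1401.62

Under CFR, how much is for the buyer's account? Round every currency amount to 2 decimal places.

Buyer's account: USD 4897.82

CFR: the seller pays costs through ocean freight to the destination port, but not insurance.
Seller's account: goods 36357.78 + inland to port 529.26 + export clearance 287.15 + freight 1143.77 = 38317.96
Buyer's account: insurance 647.88 + destination terminal 1020.74 + brokerage 84.32 + duty 1743.26 + delivery 1401.62 = 4897.82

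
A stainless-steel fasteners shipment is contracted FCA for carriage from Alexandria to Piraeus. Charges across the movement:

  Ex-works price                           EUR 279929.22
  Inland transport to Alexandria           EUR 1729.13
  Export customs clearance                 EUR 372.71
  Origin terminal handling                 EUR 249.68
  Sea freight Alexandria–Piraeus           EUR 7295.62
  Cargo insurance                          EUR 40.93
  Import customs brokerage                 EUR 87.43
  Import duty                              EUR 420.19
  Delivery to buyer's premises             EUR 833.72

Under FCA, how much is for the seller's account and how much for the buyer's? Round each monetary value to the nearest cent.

Seller: EUR 282031.06; buyer: EUR 8927.57

FCA: the seller delivers export-cleared goods to the carrier; the buyer bears costs from that point.
Seller's account: goods 279929.22 + inland to port 1729.13 + export clearance 372.71 = 282031.06
Buyer's account: origin terminal 249.68 + freight 7295.62 + insurance 40.93 + brokerage 87.43 + duty 420.19 + delivery 833.72 = 8927.57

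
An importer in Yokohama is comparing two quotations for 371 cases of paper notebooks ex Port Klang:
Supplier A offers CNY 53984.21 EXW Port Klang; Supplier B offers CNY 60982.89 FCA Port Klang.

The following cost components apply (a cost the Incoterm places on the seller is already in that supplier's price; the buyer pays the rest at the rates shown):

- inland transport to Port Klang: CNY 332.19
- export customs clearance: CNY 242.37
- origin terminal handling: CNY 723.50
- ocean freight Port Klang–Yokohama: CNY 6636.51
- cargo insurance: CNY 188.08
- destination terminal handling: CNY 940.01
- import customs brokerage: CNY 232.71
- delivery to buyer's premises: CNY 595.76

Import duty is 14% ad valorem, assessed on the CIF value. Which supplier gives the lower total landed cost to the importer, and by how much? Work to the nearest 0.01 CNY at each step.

Supplier A is cheaper by CNY 7323.50

Supplier A (EXW):
CIF value = EXW price + inland to port + export clearance + origin terminal + freight + insurance = 53984.21 + 332.19 + 242.37 + 723.50 + 6636.51 + 188.08 = 62106.86
Import duty = 62106.86 × 14% = 8694.96
Buyer bears (A): 332.19 + 242.37 + 723.50 + 6636.51 + 188.08 + 940.01 + 232.71 + 595.76 = 9891.13
Landed cost (A) = invoice 53984.21 + 9891.13 + duty 8694.96 = 72570.30
Supplier B (FCA):
CIF value = FCA price + origin terminal + freight + insurance = 60982.89 + 723.50 + 6636.51 + 188.08 = 68530.98
Import duty = 68530.98 × 14% = 9594.34
Buyer bears (B): 723.50 + 6636.51 + 188.08 + 940.01 + 232.71 + 595.76 = 9316.57
Landed cost (B) = invoice 60982.89 + 9316.57 + duty 9594.34 = 79893.80
Difference = |72570.30 − 79893.80| = 7323.50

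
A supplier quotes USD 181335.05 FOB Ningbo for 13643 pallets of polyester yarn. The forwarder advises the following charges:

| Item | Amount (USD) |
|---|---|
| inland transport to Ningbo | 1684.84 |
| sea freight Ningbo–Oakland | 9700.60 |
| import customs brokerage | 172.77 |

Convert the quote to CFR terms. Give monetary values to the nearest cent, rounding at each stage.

CFR price: USD 191035.65

Not relevant to the conversion: inland to port — on the seller under both FOB and CFR; already in the FOB price and stays in the CFR price. brokerage — on the buyer under both terms; not part of either seller's price.
From FOB to CFR, the seller additionally bears: freight.
CFR price = 181335.05 + 9700.60 = 191035.65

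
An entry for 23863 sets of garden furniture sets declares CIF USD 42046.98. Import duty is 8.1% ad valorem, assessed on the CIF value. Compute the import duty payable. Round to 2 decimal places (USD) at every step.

Import duty = 42046.98 × 8.1% = 3405.81

Import duty: USD 3405.81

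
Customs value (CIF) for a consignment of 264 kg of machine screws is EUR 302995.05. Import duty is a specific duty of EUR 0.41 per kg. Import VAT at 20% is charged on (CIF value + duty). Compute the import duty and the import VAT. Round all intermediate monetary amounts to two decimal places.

Import duty: EUR 108.24; import VAT: EUR 60620.66

Import duty = 264 × 0.41 = 108.24
VAT base = CIF + duty = 302995.05 + 108.24 = 303103.29
Import VAT = 303103.29 × 20% = 60620.66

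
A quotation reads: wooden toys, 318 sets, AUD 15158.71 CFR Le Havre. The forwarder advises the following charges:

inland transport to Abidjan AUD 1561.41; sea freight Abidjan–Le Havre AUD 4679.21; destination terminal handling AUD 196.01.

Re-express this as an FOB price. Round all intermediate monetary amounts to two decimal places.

Not relevant to the conversion: inland to port — on the seller under both CFR and FOB; already in the CFR price and stays in the FOB price. destination terminal — on the buyer under both terms; not part of either seller's price.
From CFR to FOB, the seller no longer bears: freight.
FOB price = 15158.71 − 4679.21 = 10479.50

FOB price: AUD 10479.50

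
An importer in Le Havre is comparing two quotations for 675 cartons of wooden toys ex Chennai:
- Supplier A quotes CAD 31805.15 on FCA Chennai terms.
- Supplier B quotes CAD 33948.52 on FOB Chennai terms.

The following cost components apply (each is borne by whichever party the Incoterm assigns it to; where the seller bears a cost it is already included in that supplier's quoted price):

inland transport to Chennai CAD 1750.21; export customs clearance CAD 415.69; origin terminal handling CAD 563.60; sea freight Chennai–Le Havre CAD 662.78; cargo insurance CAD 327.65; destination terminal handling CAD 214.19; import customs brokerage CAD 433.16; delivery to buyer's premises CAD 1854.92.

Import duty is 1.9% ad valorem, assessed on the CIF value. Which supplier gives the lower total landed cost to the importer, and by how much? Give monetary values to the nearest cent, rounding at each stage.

Supplier A is cheaper by CAD 1609.79

Supplier A (FCA):
CIF value = FCA price + origin terminal + freight + insurance = 31805.15 + 563.60 + 662.78 + 327.65 = 33359.18
Import duty = 33359.18 × 1.9% = 633.82
Buyer bears (A): 563.60 + 662.78 + 327.65 + 214.19 + 433.16 + 1854.92 = 4056.30
Landed cost (A) = invoice 31805.15 + 4056.30 + duty 633.82 = 36495.27
Supplier B (FOB):
CIF value = FOB price + freight + insurance = 33948.52 + 662.78 + 327.65 = 34938.95
Import duty = 34938.95 × 1.9% = 663.84
Buyer bears (B): 662.78 + 327.65 + 214.19 + 433.16 + 1854.92 = 3492.70
Landed cost (B) = invoice 33948.52 + 3492.70 + duty 663.84 = 38105.06
Difference = |36495.27 − 38105.06| = 1609.79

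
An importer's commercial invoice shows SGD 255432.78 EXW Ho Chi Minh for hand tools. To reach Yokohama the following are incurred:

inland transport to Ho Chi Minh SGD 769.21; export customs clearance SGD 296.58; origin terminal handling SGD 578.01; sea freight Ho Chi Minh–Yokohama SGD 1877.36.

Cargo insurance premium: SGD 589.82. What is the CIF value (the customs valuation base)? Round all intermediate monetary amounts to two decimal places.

CIF value: SGD 259543.76

CIF = EXW price + pre-shipment costs + freight + insurance
CIF = 255432.78 + 769.21 + 296.58 + 578.01 + 1877.36 + 589.82 = 259543.76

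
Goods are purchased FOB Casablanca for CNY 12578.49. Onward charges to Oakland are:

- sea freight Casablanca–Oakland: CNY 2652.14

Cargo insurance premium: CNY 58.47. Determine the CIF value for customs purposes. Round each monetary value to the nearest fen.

CIF value: CNY 15289.10

CIF = FOB price + freight + insurance
CIF = 12578.49 + 2652.14 + 58.47 = 15289.10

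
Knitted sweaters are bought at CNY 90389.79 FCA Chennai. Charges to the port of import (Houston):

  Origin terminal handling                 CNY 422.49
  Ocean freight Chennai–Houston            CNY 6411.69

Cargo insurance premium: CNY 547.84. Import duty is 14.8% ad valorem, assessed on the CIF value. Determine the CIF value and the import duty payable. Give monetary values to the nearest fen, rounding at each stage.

CIF = FCA price + pre-shipment costs + freight + insurance
CIF = 90389.79 + 422.49 + 6411.69 + 547.84 = 97771.81
Import duty = 97771.81 × 14.8% = 14470.23

CIF value: CNY 97771.81; import duty: CNY 14470.23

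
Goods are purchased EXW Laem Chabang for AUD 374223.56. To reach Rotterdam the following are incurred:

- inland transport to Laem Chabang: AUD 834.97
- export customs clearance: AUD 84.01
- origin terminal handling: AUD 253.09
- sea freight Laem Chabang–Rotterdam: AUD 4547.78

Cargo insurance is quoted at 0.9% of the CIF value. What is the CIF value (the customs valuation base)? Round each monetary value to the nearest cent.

Let C be the CIF value. C = EXW price + pre-shipment costs + freight + 0.9% × C
C − 0.9% × C = 374223.56 + 834.97 + 84.01 + 253.09 + 4547.78
0.991 × C = 379943.41
C = 379943.41 / 0.991 = 383393.96
Insurance premium = 0.9% × 383393.96 = 3450.55

CIF value: AUD 383393.96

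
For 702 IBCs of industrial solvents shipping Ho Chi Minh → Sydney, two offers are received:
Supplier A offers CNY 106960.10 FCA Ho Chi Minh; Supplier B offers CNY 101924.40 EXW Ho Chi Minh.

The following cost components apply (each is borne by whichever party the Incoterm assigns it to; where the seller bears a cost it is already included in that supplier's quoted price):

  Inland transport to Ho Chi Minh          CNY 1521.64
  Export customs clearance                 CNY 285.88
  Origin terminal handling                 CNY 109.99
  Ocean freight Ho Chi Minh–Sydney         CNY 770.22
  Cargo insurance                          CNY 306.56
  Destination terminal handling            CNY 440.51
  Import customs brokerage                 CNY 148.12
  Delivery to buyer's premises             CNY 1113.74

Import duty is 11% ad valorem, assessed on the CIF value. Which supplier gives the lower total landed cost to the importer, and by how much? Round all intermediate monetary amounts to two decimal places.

Supplier A (FCA):
CIF value = FCA price + origin terminal + freight + insurance = 106960.10 + 109.99 + 770.22 + 306.56 = 108146.87
Import duty = 108146.87 × 11% = 11896.16
Buyer bears (A): 109.99 + 770.22 + 306.56 + 440.51 + 148.12 + 1113.74 = 2889.14
Landed cost (A) = invoice 106960.10 + 2889.14 + duty 11896.16 = 121745.40
Supplier B (EXW):
CIF value = EXW price + inland to port + export clearance + origin terminal + freight + insurance = 101924.40 + 1521.64 + 285.88 + 109.99 + 770.22 + 306.56 = 104918.69
Import duty = 104918.69 × 11% = 11541.06
Buyer bears (B): 1521.64 + 285.88 + 109.99 + 770.22 + 306.56 + 440.51 + 148.12 + 1113.74 = 4696.66
Landed cost (B) = invoice 101924.40 + 4696.66 + duty 11541.06 = 118162.12
Difference = |121745.40 − 118162.12| = 3583.28

Supplier B is cheaper by CNY 3583.28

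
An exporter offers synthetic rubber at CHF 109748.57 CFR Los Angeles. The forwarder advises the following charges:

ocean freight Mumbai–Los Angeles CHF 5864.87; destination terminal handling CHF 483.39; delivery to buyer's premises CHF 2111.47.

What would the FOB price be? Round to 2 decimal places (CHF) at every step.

Not relevant to the conversion: destination terminal, delivery — on the buyer under both terms; not part of either seller's price.
From CFR to FOB, the seller no longer bears: freight.
FOB price = 109748.57 − 5864.87 = 103883.70

FOB price: CHF 103883.70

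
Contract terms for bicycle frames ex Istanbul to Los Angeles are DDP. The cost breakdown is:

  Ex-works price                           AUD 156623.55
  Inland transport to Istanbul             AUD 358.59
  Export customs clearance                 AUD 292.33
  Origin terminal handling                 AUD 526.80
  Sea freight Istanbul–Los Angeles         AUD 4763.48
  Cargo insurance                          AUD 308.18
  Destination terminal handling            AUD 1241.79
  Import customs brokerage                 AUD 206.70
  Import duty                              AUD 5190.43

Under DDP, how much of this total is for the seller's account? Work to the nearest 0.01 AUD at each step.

DDP: the seller bears all costs including import duty.
Seller's account: goods 156623.55 + inland to port 358.59 + export clearance 292.33 + origin terminal 526.80 + freight 4763.48 + insurance 308.18 + destination terminal 1241.79 + brokerage 206.70 + duty 5190.43 = 169511.85
Buyer's account: 0.00

Seller's account: AUD 169511.85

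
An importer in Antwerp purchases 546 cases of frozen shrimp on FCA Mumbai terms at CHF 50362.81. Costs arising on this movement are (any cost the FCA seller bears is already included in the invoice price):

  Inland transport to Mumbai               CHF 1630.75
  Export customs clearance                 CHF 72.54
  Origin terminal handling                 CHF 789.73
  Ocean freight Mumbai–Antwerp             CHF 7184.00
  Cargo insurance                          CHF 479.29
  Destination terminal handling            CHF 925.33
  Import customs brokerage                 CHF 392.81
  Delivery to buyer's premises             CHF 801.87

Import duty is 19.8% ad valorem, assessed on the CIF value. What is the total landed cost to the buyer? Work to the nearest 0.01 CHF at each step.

FCA: the seller delivers export-cleared goods to the carrier; the buyer bears costs from that point.
Already in the invoice (seller's account under FCA): inland to port, export clearance — exclude.
CIF value = FCA price + origin terminal + freight + insurance = 50362.81 + 789.73 + 7184.00 + 479.29 = 58815.83
Import duty = 58815.83 × 19.8% = 11645.53
Buyer bears: origin terminal 789.73 + freight 7184.00 + insurance 479.29 + destination terminal 925.33 + brokerage 392.81 + delivery 801.87 + duty 11645.53 = 22218.56
Landed cost = invoice 50362.81 + 22218.56 = 72581.37

Total landed cost: CHF 72581.37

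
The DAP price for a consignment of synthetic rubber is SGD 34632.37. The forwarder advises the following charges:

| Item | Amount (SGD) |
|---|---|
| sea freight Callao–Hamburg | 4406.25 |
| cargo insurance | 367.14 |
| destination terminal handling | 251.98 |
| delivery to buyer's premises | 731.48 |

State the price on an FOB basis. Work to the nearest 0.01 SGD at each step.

FOB price: SGD 28875.52

From DAP to FOB, the seller no longer bears: freight, insurance, destination terminal, delivery.
FOB price = 34632.37 − 4406.25 − 367.14 − 251.98 − 731.48 = 28875.52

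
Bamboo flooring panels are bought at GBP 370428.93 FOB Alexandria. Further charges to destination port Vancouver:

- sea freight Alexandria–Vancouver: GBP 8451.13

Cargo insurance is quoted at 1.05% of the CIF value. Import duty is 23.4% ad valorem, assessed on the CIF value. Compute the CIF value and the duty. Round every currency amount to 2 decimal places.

CIF value: GBP 382900.52; import duty: GBP 89598.72

Let C be the CIF value. C = FOB price + freight + 1.05% × C
C − 1.05% × C = 370428.93 + 8451.13
0.9895 × C = 378880.06
C = 378880.06 / 0.9895 = 382900.52
Insurance premium = 1.05% × 382900.52 = 4020.46
Import duty = 382900.52 × 23.4% = 89598.72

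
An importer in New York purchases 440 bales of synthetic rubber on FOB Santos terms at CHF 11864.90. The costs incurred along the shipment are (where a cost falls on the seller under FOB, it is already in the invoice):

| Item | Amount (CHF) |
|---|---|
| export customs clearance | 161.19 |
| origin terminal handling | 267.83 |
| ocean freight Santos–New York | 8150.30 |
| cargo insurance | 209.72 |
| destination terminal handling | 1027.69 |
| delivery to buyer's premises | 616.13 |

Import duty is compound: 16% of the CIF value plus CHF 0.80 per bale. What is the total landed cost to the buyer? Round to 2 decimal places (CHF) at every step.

FOB: the seller bears costs until goods are on board at the origin port; the buyer bears freight, insurance and all costs thereafter.
Already in the invoice (seller's account under FOB): export clearance, origin terminal — exclude.
CIF value = FOB price + freight + insurance = 11864.90 + 8150.30 + 209.72 = 20224.92
Ad valorem component: 20224.92 × 16% = 3235.99
Specific component: 440 × 0.80 = 352.00
Import duty = 3235.99 + 352.00 = 3587.99
Buyer bears: freight 8150.30 + insurance 209.72 + destination terminal 1027.69 + delivery 616.13 + duty 3587.99 = 13591.83
Landed cost = invoice 11864.90 + 13591.83 = 25456.73

Total landed cost: CHF 25456.73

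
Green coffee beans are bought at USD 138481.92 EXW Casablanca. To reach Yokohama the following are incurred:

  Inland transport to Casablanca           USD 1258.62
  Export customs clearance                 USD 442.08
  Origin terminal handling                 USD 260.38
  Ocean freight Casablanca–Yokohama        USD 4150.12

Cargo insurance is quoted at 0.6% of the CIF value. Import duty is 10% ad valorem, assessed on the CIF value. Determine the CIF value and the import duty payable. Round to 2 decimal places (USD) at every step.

CIF value: USD 145465.92; import duty: USD 14546.59

Let C be the CIF value. C = EXW price + pre-shipment costs + freight + 0.6% × C
C − 0.6% × C = 138481.92 + 1258.62 + 442.08 + 260.38 + 4150.12
0.994 × C = 144593.12
C = 144593.12 / 0.994 = 145465.92
Insurance premium = 0.6% × 145465.92 = 872.80
Import duty = 145465.92 × 10% = 14546.59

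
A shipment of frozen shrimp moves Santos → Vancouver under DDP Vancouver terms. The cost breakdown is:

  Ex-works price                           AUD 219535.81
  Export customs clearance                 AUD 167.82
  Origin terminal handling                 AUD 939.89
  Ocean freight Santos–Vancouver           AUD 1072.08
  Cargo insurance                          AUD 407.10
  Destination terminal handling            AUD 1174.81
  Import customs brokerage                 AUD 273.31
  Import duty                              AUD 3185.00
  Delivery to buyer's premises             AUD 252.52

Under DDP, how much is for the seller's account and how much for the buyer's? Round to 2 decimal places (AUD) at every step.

DDP: the seller bears all costs including import duty.
Seller's account: goods 219535.81 + export clearance 167.82 + origin terminal 939.89 + freight 1072.08 + insurance 407.10 + destination terminal 1174.81 + brokerage 273.31 + duty 3185.00 + delivery 252.52 = 227008.34
Buyer's account: 0.00

Seller: AUD 227008.34; buyer: AUD 0.00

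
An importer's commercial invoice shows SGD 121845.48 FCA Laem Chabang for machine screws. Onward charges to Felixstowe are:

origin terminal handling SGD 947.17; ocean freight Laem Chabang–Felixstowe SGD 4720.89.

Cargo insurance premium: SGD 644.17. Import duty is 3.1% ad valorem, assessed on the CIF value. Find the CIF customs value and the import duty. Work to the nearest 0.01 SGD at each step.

CIF = FCA price + pre-shipment costs + freight + insurance
CIF = 121845.48 + 947.17 + 4720.89 + 644.17 = 128157.71
Import duty = 128157.71 × 3.1% = 3972.89

CIF value: SGD 128157.71; import duty: SGD 3972.89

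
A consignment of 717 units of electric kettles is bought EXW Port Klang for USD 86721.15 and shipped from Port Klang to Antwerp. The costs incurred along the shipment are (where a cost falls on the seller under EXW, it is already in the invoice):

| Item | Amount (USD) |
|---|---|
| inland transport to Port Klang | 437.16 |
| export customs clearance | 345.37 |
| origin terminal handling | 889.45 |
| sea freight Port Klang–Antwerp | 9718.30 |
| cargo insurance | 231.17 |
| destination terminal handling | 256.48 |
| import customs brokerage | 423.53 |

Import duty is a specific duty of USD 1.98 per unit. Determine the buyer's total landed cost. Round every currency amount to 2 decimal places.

EXW: the seller makes goods available at their premises; the buyer bears all onward costs.
CIF value = EXW price + inland to port + export clearance + origin terminal + freight + insurance = 86721.15 + 437.16 + 345.37 + 889.45 + 9718.30 + 231.17 = 98342.60
Import duty = 717 × 1.98 = 1419.66
Buyer bears: inland to port 437.16 + export clearance 345.37 + origin terminal 889.45 + freight 9718.30 + insurance 231.17 + destination terminal 256.48 + brokerage 423.53 + duty 1419.66 = 13721.12
Landed cost = invoice 86721.15 + 13721.12 = 100442.27

Total landed cost: USD 100442.27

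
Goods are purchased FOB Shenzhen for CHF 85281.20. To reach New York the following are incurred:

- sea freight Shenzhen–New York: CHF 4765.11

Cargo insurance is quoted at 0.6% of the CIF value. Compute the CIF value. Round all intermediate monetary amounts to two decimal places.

CIF value: CHF 90589.85

Let C be the CIF value. C = FOB price + freight + 0.6% × C
C − 0.6% × C = 85281.20 + 4765.11
0.994 × C = 90046.31
C = 90046.31 / 0.994 = 90589.85
Insurance premium = 0.6% × 90589.85 = 543.54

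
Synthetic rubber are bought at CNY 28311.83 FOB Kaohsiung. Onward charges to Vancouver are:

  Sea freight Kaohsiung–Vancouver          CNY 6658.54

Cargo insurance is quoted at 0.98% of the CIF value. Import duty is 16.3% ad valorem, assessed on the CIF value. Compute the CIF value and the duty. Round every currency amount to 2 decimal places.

CIF value: CNY 35316.47; import duty: CNY 5756.58

Let C be the CIF value. C = FOB price + freight + 0.98% × C
C − 0.98% × C = 28311.83 + 6658.54
0.9902 × C = 34970.37
C = 34970.37 / 0.9902 = 35316.47
Insurance premium = 0.98% × 35316.47 = 346.10
Import duty = 35316.47 × 16.3% = 5756.58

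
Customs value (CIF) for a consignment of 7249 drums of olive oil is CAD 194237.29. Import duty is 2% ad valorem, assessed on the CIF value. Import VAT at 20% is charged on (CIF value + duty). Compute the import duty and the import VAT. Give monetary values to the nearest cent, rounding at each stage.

Import duty: CAD 3884.75; import VAT: CAD 39624.41

Import duty = 194237.29 × 2% = 3884.75
VAT base = CIF + duty = 194237.29 + 3884.75 = 198122.04
Import VAT = 198122.04 × 20% = 39624.41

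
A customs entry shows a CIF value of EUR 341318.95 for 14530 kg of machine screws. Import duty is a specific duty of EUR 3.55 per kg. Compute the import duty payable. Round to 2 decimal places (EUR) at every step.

Import duty = 14530 × 3.55 = 51581.50

Import duty: EUR 51581.50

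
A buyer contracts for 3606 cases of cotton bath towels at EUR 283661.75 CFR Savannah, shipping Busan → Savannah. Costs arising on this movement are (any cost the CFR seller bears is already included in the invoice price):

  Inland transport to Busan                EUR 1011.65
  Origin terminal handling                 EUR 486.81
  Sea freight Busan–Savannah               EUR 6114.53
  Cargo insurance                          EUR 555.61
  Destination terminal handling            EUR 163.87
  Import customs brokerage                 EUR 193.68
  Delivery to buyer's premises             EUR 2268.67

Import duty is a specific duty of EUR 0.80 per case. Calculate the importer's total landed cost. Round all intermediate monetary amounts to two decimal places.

Total landed cost: EUR 289728.38

CFR: the seller pays costs through ocean freight to the destination port, but not insurance.
Already in the invoice (seller's account under CFR): inland to port, origin terminal, freight — exclude.
CIF value = CFR price + insurance = 283661.75 + 555.61 = 284217.36
Import duty = 3606 × 0.80 = 2884.80
Buyer bears: insurance 555.61 + destination terminal 163.87 + brokerage 193.68 + delivery 2268.67 + duty 2884.80 = 6066.63
Landed cost = invoice 283661.75 + 6066.63 = 289728.38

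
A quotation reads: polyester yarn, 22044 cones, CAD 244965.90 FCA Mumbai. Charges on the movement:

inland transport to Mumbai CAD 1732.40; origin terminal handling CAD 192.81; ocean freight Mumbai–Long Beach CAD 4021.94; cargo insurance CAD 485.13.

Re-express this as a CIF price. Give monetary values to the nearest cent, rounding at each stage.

CIF price: CAD 249665.78

Not relevant to the conversion: inland to port — on the seller under both FCA and CIF; already in the FCA price and stays in the CIF price.
From FCA to CIF, the seller additionally bears: origin terminal, freight, insurance.
CIF price = 244965.90 + 192.81 + 4021.94 + 485.13 = 249665.78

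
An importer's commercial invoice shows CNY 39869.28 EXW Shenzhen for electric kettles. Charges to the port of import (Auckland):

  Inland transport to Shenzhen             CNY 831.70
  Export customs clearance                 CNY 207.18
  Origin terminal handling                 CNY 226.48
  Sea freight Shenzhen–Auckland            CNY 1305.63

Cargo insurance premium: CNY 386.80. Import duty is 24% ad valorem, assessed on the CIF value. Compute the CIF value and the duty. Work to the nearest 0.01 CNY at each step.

CIF = EXW price + pre-shipment costs + freight + insurance
CIF = 39869.28 + 831.70 + 207.18 + 226.48 + 1305.63 + 386.80 = 42827.07
Import duty = 42827.07 × 24% = 10278.50

CIF value: CNY 42827.07; import duty: CNY 10278.50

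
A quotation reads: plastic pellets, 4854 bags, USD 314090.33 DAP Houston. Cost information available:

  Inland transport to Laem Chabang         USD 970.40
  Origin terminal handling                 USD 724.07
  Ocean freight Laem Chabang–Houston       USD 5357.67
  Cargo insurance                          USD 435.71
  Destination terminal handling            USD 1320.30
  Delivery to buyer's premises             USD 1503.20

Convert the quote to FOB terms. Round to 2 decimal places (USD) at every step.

Not relevant to the conversion: origin terminal, inland to port — on the seller under both DAP and FOB; already in the DAP price and stays in the FOB price.
From DAP to FOB, the seller no longer bears: freight, insurance, destination terminal, delivery.
FOB price = 314090.33 − 5357.67 − 435.71 − 1320.30 − 1503.20 = 305473.45

FOB price: USD 305473.45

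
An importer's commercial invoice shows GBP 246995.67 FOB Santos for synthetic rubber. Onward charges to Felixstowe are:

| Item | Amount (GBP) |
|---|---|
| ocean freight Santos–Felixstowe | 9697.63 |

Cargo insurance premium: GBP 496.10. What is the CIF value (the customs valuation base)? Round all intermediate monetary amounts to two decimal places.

CIF = FOB price + freight + insurance
CIF = 246995.67 + 9697.63 + 496.10 = 257189.40

CIF value: GBP 257189.40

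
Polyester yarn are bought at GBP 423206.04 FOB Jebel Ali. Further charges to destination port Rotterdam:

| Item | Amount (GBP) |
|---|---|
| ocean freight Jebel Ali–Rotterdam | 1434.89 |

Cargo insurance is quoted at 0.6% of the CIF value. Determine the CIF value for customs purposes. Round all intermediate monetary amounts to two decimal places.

Let C be the CIF value. C = FOB price + freight + 0.6% × C
C − 0.6% × C = 423206.04 + 1434.89
0.994 × C = 424640.93
C = 424640.93 / 0.994 = 427204.15
Insurance premium = 0.6% × 427204.15 = 2563.22

CIF value: GBP 427204.15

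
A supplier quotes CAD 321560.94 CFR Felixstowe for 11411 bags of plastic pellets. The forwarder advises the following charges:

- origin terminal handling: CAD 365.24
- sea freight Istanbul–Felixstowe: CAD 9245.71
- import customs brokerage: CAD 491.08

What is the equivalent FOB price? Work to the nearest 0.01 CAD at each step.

FOB price: CAD 312315.23

Not relevant to the conversion: origin terminal — on the seller under both CFR and FOB; already in the CFR price and stays in the FOB price. brokerage — on the buyer under both terms; not part of either seller's price.
From CFR to FOB, the seller no longer bears: freight.
FOB price = 321560.94 − 9245.71 = 312315.23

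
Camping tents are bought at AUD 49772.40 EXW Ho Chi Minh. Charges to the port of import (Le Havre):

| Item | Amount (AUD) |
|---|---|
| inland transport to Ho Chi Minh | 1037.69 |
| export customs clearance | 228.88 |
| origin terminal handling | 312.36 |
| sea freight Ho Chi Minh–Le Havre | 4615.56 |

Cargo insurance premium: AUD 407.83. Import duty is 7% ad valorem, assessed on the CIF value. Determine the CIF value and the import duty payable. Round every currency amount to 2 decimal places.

CIF = EXW price + pre-shipment costs + freight + insurance
CIF = 49772.40 + 1037.69 + 228.88 + 312.36 + 4615.56 + 407.83 = 56374.72
Import duty = 56374.72 × 7% = 3946.23

CIF value: AUD 56374.72; import duty: AUD 3946.23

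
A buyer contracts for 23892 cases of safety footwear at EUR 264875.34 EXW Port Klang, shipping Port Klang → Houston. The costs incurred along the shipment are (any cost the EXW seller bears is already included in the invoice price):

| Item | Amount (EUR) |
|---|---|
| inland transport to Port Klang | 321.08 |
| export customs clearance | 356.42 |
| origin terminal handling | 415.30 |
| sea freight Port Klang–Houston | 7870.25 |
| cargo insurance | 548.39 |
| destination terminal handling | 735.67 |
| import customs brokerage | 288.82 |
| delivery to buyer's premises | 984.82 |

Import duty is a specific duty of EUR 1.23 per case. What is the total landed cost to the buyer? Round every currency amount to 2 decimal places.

EXW: the seller makes goods available at their premises; the buyer bears all onward costs.
CIF value = EXW price + inland to port + export clearance + origin terminal + freight + insurance = 264875.34 + 321.08 + 356.42 + 415.30 + 7870.25 + 548.39 = 274386.78
Import duty = 23892 × 1.23 = 29387.16
Buyer bears: inland to port 321.08 + export clearance 356.42 + origin terminal 415.30 + freight 7870.25 + insurance 548.39 + destination terminal 735.67 + brokerage 288.82 + delivery 984.82 + duty 29387.16 = 40907.91
Landed cost = invoice 264875.34 + 40907.91 = 305783.25

Total landed cost: EUR 305783.25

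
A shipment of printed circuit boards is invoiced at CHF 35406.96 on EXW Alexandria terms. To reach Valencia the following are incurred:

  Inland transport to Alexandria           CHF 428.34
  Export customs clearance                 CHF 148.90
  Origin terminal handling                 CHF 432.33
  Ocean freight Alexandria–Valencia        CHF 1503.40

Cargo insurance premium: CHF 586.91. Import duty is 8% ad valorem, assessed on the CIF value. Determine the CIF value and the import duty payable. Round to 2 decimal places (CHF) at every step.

CIF value: CHF 38506.84; import duty: CHF 3080.55

CIF = EXW price + pre-shipment costs + freight + insurance
CIF = 35406.96 + 428.34 + 148.90 + 432.33 + 1503.40 + 586.91 = 38506.84
Import duty = 38506.84 × 8% = 3080.55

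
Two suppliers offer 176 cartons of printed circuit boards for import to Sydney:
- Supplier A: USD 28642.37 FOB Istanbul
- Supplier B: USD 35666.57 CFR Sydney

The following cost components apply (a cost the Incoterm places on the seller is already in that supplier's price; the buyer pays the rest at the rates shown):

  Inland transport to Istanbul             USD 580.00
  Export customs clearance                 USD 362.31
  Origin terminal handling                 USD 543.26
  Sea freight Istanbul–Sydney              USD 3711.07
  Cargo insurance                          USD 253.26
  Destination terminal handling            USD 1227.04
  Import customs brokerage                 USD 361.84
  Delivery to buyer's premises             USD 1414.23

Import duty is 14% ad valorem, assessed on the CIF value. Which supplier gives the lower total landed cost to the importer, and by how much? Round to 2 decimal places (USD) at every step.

Supplier A is cheaper by USD 3776.97

Supplier A (FOB):
CIF value = FOB price + freight + insurance = 28642.37 + 3711.07 + 253.26 = 32606.70
Import duty = 32606.70 × 14% = 4564.94
Buyer bears (A): 3711.07 + 253.26 + 1227.04 + 361.84 + 1414.23 = 6967.44
Landed cost (A) = invoice 28642.37 + 6967.44 + duty 4564.94 = 40174.75
Supplier B (CFR):
CIF value = CFR price + insurance = 35666.57 + 253.26 = 35919.83
Import duty = 35919.83 × 14% = 5028.78
Buyer bears (B): 253.26 + 1227.04 + 361.84 + 1414.23 = 3256.37
Landed cost (B) = invoice 35666.57 + 3256.37 + duty 5028.78 = 43951.72
Difference = |40174.75 − 43951.72| = 3776.97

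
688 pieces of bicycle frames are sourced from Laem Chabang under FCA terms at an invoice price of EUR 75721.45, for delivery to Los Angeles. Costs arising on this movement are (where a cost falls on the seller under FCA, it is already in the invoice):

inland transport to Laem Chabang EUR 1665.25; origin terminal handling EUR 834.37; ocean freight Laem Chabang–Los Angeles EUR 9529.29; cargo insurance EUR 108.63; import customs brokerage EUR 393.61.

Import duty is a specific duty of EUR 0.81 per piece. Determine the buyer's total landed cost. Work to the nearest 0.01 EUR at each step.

Total landed cost: EUR 87144.63

FCA: the seller delivers export-cleared goods to the carrier; the buyer bears costs from that point.
Already in the invoice (seller's account under FCA): inland to port — exclude.
CIF value = FCA price + origin terminal + freight + insurance = 75721.45 + 834.37 + 9529.29 + 108.63 = 86193.74
Import duty = 688 × 0.81 = 557.28
Buyer bears: origin terminal 834.37 + freight 9529.29 + insurance 108.63 + brokerage 393.61 + duty 557.28 = 11423.18
Landed cost = invoice 75721.45 + 11423.18 = 87144.63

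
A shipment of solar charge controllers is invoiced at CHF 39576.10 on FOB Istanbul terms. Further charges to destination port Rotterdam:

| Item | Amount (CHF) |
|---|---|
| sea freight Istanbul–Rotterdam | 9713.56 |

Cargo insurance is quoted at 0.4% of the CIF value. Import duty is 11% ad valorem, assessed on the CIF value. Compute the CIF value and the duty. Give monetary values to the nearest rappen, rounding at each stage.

Let C be the CIF value. C = FOB price + freight + 0.4% × C
C − 0.4% × C = 39576.10 + 9713.56
0.996 × C = 49289.66
C = 49289.66 / 0.996 = 49487.61
Insurance premium = 0.4% × 49487.61 = 197.95
Import duty = 49487.61 × 11% = 5443.64

CIF value: CHF 49487.61; import duty: CHF 5443.64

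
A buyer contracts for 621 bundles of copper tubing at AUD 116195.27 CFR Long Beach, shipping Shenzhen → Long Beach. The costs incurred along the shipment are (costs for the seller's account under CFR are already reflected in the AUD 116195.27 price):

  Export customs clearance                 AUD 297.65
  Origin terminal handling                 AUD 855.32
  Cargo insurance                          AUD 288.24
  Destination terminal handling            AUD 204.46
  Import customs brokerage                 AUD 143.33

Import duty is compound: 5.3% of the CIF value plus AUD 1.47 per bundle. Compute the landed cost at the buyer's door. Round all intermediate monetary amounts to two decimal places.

Total landed cost: AUD 123917.80

CFR: the seller pays costs through ocean freight to the destination port, but not insurance.
Already in the invoice (seller's account under CFR): export clearance, origin terminal — exclude.
CIF value = CFR price + insurance = 116195.27 + 288.24 = 116483.51
Ad valorem component: 116483.51 × 5.3% = 6173.63
Specific component: 621 × 1.47 = 912.87
Import duty = 6173.63 + 912.87 = 7086.50
Buyer bears: insurance 288.24 + destination terminal 204.46 + brokerage 143.33 + duty 7086.50 = 7722.53
Landed cost = invoice 116195.27 + 7722.53 = 123917.80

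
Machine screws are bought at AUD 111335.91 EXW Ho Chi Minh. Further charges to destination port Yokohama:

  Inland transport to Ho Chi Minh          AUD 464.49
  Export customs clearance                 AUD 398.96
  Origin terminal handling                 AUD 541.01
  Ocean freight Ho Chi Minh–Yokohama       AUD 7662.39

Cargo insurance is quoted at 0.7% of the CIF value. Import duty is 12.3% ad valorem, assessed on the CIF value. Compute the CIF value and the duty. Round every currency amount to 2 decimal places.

Let C be the CIF value. C = EXW price + pre-shipment costs + freight + 0.7% × C
C − 0.7% × C = 111335.91 + 464.49 + 398.96 + 541.01 + 7662.39
0.993 × C = 120402.76
C = 120402.76 / 0.993 = 121251.52
Insurance premium = 0.7% × 121251.52 = 848.76
Import duty = 121251.52 × 12.3% = 14913.94

CIF value: AUD 121251.52; import duty: AUD 14913.94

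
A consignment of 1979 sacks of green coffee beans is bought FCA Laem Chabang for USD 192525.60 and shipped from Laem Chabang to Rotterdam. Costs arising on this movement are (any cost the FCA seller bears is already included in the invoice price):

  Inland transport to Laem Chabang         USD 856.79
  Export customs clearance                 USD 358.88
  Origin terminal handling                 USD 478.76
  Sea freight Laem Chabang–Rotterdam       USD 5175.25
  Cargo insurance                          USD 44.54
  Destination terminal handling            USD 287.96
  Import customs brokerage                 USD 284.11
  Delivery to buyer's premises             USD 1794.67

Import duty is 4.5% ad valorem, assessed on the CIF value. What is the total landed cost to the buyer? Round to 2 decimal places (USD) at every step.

Total landed cost: USD 209510.98

FCA: the seller delivers export-cleared goods to the carrier; the buyer bears costs from that point.
Already in the invoice (seller's account under FCA): inland to port, export clearance — exclude.
CIF value = FCA price + origin terminal + freight + insurance = 192525.60 + 478.76 + 5175.25 + 44.54 = 198224.15
Import duty = 198224.15 × 4.5% = 8920.09
Buyer bears: origin terminal 478.76 + freight 5175.25 + insurance 44.54 + destination terminal 287.96 + brokerage 284.11 + delivery 1794.67 + duty 8920.09 = 16985.38
Landed cost = invoice 192525.60 + 16985.38 = 209510.98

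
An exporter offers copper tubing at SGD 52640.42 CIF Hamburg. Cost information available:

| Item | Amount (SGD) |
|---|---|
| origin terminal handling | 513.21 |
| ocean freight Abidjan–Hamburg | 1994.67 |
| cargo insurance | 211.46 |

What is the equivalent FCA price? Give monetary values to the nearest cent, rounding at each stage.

FCA price: SGD 49921.08

From CIF to FCA, the seller no longer bears: origin terminal, freight, insurance.
FCA price = 52640.42 − 513.21 − 1994.67 − 211.46 = 49921.08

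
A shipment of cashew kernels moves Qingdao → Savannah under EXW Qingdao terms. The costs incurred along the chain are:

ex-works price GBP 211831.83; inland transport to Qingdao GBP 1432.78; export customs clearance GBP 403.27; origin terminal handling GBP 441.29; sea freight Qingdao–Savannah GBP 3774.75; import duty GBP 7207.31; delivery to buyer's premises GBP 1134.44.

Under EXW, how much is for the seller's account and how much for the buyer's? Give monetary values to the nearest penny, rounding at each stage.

Seller: GBP 211831.83; buyer: GBP 14393.84

EXW: the seller makes goods available at their premises; the buyer bears all onward costs.
Seller's account: goods 211831.83 = 211831.83
Buyer's account: inland to port 1432.78 + export clearance 403.27 + origin terminal 441.29 + freight 3774.75 + duty 7207.31 + delivery 1134.44 = 14393.84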